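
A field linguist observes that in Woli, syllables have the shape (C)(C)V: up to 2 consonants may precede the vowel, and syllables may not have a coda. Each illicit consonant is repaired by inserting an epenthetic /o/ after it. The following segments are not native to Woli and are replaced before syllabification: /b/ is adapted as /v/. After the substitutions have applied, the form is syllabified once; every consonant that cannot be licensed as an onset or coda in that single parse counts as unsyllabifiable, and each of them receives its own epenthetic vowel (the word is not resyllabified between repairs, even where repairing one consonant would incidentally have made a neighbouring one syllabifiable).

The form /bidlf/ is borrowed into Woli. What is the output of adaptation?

Substitution: /b/ → /v/, giving /vidlf/.
The consonants /d/, /l/, /f/ cannot be parsed into a legal (C)(C)V syllable (no codas are permitted; onsets may contain at most 2 consonants).
Inserting the epenthetic vowel yields /d/ → /do/, /l/ → /lo/, /f/ → /fo/.

vidolofo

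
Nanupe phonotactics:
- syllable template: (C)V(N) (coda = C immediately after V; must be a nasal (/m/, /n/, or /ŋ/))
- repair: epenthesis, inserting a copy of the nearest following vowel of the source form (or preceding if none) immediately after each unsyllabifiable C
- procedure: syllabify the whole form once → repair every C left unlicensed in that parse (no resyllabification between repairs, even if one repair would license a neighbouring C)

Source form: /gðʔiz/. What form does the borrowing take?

Syllabifying with onset maximization leaves /g/, /ð/, /z/ stranded (only a nasal (/m/, /n/, or /ŋ/) is licensed in coda position; onsets are limited to one consonant).
Inserting the epenthetic vowel yields /g/ → /gi/, /ð/ → /ði/, /z/ → /zi/.

giðiʔizi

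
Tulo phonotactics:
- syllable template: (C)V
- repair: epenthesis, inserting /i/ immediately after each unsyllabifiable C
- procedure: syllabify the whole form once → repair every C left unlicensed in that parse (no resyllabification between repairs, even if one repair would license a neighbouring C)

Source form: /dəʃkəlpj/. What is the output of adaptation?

dəʃikəlipiji

Under (C)V, the unsyllabifiable consonants are /ʃ/, /l/, /p/, /j/ (no codas are permitted; onsets are limited to one consonant).
Epenthesis after each stranded consonant: /ʃ/ → /ʃi/, /l/ → /li/, /p/ → /pi/, /j/ → /ji/.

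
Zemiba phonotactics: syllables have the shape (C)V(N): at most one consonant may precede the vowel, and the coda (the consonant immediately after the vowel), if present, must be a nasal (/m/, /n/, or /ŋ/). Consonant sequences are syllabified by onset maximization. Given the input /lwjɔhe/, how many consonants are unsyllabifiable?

2

Syllabifying with onset maximization leaves /l/, /w/ stranded (only a nasal (/m/, /n/, or /ŋ/) is licensed in coda position; onsets are limited to one consonant).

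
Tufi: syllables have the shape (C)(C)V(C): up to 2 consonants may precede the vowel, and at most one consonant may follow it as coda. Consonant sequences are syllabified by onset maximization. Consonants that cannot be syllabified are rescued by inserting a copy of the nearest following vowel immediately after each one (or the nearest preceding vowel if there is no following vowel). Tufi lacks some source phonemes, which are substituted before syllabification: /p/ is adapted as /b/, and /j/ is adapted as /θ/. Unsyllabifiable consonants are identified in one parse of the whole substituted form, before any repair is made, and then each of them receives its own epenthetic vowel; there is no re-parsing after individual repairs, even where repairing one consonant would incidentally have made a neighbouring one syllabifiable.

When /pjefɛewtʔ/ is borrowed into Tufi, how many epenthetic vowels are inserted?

2

After substitution the input is /bθefɛewtʔ/.
The unsyllabifiable consonants are /t/, /ʔ/; each receives one epenthetic vowel.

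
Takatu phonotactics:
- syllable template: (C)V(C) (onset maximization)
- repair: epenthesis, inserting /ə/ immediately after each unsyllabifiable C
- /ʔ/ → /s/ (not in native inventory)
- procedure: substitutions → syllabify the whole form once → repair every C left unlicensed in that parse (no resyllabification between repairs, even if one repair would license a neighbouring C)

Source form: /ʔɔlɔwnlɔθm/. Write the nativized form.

sɔlɔwnəlɔθmə

Substitution: /ʔ/ → /s/, giving /sɔlɔwnlɔθm/.
The consonants /n/, /m/ cannot be parsed into a legal (C)V(C) syllable (at most one coda consonant is licensed; onsets are limited to one consonant).
Inserting the epenthetic vowel yields /n/ → /nə/, /m/ → /mə/.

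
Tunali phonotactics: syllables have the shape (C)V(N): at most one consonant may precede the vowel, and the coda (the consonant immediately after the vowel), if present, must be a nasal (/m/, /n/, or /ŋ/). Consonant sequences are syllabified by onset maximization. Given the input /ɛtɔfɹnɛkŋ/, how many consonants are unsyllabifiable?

Syllabifying with onset maximization leaves /f/, /ɹ/, /k/, /ŋ/ stranded (only a nasal (/m/, /n/, or /ŋ/) is licensed in coda position; onsets are limited to one consonant).

4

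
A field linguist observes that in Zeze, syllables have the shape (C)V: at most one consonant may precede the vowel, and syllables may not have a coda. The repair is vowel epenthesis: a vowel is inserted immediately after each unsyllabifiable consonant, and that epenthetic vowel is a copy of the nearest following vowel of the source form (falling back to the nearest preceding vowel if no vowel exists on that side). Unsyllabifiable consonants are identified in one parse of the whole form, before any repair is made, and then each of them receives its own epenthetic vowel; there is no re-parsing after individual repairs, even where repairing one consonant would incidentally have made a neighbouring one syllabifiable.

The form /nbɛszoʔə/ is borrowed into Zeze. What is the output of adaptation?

The consonants /n/, /s/ cannot be parsed into a legal (C)V syllable (no codas are permitted; onsets are limited to one consonant).
Epenthesis after each stranded consonant: /n/ → /nɛ/, /s/ → /so/.

nɛbɛsozoʔə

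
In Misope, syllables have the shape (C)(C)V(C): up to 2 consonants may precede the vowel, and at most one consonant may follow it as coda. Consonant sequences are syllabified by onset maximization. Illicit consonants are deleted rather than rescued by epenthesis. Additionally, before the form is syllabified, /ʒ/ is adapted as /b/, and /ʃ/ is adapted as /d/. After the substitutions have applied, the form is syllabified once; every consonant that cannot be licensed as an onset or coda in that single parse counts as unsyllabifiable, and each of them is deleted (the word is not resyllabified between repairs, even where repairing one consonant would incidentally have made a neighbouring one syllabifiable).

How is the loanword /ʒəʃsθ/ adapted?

bəd

Substitution: /ʒ/ → /b/, /ʃ/ → /d/, giving /bədsθ/.
Syllabifying with onset maximization leaves /s/, /θ/ stranded (at most one coda consonant is licensed; onsets may contain at most 2 consonants).
Each unlicensed consonant is deleted: /s/, /θ/.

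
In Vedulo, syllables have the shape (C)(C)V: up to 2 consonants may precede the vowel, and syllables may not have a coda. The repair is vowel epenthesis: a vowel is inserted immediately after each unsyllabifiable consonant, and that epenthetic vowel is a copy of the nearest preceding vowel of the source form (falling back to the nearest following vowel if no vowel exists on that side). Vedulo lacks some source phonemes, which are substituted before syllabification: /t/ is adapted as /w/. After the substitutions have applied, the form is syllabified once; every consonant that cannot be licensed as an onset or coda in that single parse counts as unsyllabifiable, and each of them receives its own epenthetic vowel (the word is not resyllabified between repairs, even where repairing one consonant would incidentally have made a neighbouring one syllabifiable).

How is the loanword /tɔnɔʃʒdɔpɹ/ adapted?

Substitution: /t/ → /w/, giving /wɔnɔʃʒdɔpɹ/.
The consonants /ʃ/, /p/, /ɹ/ cannot be parsed into a legal (C)(C)V syllable (no codas are permitted; onsets may contain at most 2 consonants).
Epenthesis after each stranded consonant: /ʃ/ → /ʃɔ/, /p/ → /pɔ/, /ɹ/ → /ɹɔ/.

wɔnɔʃɔʒdɔpɔɹɔ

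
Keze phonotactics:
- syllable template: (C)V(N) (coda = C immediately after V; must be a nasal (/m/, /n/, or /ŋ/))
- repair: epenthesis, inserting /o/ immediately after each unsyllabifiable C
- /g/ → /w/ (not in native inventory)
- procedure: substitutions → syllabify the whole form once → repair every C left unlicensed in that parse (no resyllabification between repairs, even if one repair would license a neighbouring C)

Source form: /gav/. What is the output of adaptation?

Substitution: /g/ → /w/, giving /wav/.
Syllabifying with onset maximization leaves /v/ stranded (only a nasal (/m/, /n/, or /ŋ/) is licensed in coda position; onsets are limited to one consonant).
Inserting the epenthetic vowel yields /v/ → /vo/.

wavo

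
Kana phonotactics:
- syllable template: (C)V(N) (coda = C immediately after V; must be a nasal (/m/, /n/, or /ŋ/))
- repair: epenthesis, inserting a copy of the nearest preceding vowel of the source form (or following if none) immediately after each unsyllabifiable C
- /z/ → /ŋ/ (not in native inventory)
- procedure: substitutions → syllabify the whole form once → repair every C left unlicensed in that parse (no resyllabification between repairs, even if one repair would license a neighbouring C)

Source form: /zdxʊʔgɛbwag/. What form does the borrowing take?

ŋʊdʊxʊʔʊgɛbɛwaga

Substitution: /z/ → /ŋ/, giving /ŋdxʊʔgɛbwag/.
Under (C)V(N), the unsyllabifiable consonants are /ŋ/, /d/, /ʔ/, /b/, /g/ (only a nasal (/m/, /n/, or /ŋ/) is licensed in coda position; onsets are limited to one consonant).
Epenthesis after each stranded consonant: /ŋ/ → /ŋʊ/, /d/ → /dʊ/, /ʔ/ → /ʔʊ/, /b/ → /bɛ/, /g/ → /ga/.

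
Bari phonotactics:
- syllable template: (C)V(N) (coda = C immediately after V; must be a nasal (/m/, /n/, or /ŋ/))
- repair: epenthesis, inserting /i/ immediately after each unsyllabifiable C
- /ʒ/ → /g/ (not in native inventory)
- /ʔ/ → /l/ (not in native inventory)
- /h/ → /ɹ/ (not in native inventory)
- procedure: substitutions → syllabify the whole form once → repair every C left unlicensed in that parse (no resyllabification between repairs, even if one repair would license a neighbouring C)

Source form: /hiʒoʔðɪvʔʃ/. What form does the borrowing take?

Substitution: /h/ → /ɹ/, /ʒ/ → /g/, /ʔ/ → /l/, giving /ɹigolðɪvlʃ/.
The consonants /l/, /v/, /l/, /ʃ/ cannot be parsed into a legal (C)V(N) syllable (only a nasal (/m/, /n/, or /ŋ/) is licensed in coda position; onsets are limited to one consonant).
Inserting the epenthetic vowel yields /l/ → /li/, /v/ → /vi/, /l/ → /li/, /ʃ/ → /ʃi/.

ɹigoliðɪviliʃi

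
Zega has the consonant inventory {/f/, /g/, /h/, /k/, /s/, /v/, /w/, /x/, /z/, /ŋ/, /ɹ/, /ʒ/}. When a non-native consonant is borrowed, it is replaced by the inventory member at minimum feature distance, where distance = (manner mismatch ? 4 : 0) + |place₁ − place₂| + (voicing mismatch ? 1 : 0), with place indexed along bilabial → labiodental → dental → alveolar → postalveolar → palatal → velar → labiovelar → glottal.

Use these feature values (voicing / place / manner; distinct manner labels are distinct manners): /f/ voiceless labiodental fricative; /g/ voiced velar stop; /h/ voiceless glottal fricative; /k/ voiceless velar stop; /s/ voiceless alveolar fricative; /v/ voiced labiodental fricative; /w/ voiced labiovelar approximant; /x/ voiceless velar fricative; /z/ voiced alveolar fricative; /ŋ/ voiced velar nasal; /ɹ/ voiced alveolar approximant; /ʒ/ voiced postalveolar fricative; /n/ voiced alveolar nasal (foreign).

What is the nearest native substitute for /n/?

/ŋ/ is closest: same manner (nasal), place distance 3 (alveolar→velar), same voicing; total 3. Next closest is /z/ at distance 4.

ŋ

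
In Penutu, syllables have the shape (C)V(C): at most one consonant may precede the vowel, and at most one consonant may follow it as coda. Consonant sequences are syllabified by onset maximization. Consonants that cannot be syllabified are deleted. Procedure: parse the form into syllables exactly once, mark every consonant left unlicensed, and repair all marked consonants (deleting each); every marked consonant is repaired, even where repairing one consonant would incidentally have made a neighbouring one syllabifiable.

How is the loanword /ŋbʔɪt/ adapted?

ʔɪt

Under (C)V(C), the unsyllabifiable consonants are /ŋ/, /b/ (at most one coda consonant is licensed; onsets are limited to one consonant).
Deletion applies to /ŋ/, /b/.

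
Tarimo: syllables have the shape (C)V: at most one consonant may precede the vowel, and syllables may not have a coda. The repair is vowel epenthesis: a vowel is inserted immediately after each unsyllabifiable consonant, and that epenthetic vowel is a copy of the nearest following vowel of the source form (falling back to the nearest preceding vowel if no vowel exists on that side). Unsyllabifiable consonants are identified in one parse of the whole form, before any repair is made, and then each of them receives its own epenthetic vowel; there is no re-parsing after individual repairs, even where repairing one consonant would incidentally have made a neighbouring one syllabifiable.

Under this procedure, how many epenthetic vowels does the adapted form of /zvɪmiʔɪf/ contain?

The unsyllabifiable consonants are /z/, /f/; each receives one epenthetic vowel.

2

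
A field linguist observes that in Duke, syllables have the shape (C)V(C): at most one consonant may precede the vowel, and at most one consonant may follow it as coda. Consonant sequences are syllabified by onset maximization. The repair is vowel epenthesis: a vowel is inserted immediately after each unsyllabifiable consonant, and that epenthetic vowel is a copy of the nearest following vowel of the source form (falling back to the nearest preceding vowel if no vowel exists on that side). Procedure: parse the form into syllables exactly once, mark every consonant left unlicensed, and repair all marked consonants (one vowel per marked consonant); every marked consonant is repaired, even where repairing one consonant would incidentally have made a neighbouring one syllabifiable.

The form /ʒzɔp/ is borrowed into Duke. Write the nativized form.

ʒɔzɔp

Under (C)V(C), the unsyllabifiable consonants are /ʒ/ (at most one coda consonant is licensed; onsets are limited to one consonant).
Inserting the epenthetic vowel yields /ʒ/ → /ʒɔ/.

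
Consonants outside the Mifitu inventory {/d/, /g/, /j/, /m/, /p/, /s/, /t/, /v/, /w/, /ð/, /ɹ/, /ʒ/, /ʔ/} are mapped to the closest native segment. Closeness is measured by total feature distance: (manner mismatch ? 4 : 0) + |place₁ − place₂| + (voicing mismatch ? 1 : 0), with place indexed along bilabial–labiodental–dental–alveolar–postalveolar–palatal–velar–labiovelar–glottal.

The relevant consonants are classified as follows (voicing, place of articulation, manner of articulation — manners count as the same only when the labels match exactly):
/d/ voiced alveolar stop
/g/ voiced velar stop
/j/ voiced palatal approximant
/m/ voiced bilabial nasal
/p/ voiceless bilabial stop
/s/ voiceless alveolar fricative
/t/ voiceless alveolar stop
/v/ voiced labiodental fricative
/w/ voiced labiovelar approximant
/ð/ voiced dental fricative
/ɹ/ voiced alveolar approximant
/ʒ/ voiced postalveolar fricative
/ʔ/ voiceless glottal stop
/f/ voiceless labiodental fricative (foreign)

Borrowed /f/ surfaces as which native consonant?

v

/v/ is closest: same manner (fricative), place distance 0 (labiodental→labiodental), voicing differs (+1); total 1. Next closest is /s/ at distance 2.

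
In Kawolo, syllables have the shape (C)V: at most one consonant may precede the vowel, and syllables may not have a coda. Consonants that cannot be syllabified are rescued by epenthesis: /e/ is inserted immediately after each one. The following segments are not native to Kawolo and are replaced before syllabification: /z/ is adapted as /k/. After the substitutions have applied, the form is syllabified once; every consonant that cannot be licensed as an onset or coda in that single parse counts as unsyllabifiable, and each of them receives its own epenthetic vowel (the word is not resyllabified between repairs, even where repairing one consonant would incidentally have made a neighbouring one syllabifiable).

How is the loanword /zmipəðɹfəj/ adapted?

kemipəðeɹefəje

Substitution: /z/ → /k/, giving /kmipəðɹfəj/.
Under (C)V, the unsyllabifiable consonants are /k/, /ð/, /ɹ/, /j/ (no codas are permitted; onsets are limited to one consonant).
Inserting the epenthetic vowel yields /k/ → /ke/, /ð/ → /ðe/, /ɹ/ → /ɹe/, /j/ → /je/.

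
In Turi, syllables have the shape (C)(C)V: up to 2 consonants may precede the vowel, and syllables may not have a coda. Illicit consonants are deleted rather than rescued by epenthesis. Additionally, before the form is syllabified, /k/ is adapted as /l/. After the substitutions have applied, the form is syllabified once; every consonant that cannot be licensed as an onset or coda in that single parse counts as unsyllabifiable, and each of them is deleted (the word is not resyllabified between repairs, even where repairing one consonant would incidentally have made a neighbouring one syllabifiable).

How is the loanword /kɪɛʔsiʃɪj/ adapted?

lɪɛʔsiʃɪ

Substitution: /k/ → /l/, giving /lɪɛʔsiʃɪj/.
Syllabifying with onset maximization leaves /j/ stranded (no codas are permitted; onsets may contain at most 2 consonants).
Deletion applies to /j/.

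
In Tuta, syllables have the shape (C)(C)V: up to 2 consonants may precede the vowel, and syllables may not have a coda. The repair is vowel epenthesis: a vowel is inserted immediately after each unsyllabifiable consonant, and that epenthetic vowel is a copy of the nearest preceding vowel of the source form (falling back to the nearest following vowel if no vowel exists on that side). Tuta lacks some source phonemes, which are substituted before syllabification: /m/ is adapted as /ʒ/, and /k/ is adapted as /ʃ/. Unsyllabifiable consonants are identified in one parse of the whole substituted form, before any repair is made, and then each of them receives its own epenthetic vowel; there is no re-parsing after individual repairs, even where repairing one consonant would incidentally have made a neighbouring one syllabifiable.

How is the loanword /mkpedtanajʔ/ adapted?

ʒeʃpedtanajaʔa

Substitution: /m/ → /ʒ/, /k/ → /ʃ/, giving /ʒʃpedtanajʔ/.
Under (C)(C)V, the unsyllabifiable consonants are /ʒ/, /j/, /ʔ/ (no codas are permitted; onsets may contain at most 2 consonants).
Each unlicensed consonant becomes the onset of a new syllable: /ʒ/ → /ʒe/, /j/ → /ja/, /ʔ/ → /ʔa/.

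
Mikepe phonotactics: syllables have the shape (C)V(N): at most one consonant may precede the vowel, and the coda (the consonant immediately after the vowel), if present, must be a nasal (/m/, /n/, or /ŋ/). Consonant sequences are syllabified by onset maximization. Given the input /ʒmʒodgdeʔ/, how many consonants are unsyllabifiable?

The consonants /ʒ/, /m/, /d/, /g/, /ʔ/ cannot be parsed into a legal (C)V(N) syllable (only a nasal (/m/, /n/, or /ŋ/) is licensed in coda position; onsets are limited to one consonant).

5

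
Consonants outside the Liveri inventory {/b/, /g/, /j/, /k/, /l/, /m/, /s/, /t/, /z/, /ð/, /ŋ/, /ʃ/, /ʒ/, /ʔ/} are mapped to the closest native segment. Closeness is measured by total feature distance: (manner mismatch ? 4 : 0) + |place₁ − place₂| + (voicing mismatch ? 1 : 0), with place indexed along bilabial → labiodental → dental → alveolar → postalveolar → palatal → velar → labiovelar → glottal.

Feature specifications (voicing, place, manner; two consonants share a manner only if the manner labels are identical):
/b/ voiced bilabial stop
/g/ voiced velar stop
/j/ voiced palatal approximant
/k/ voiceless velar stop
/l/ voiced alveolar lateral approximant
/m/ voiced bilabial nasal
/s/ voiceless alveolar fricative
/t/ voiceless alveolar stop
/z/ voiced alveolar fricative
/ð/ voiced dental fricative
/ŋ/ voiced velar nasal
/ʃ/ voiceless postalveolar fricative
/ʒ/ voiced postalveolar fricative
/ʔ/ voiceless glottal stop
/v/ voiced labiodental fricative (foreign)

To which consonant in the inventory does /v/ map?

/ð/ is closest: same manner (fricative), place distance 1 (labiodental→dental), same voicing; total 1. Next closest is /z/ at distance 2.

ð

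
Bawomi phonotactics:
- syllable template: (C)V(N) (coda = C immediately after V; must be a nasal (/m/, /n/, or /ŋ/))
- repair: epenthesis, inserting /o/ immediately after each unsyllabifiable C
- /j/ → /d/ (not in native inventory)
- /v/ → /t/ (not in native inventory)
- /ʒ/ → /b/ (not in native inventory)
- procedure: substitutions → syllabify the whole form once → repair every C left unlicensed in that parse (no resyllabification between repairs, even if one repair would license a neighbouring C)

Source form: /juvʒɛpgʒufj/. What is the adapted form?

Substitution: /j/ → /d/, /v/ → /t/, /ʒ/ → /b/, giving /dutbɛpgbufd/.
The consonants /t/, /p/, /g/, /f/, /d/ cannot be parsed into a legal (C)V(N) syllable (only a nasal (/m/, /n/, or /ŋ/) is licensed in coda position; onsets are limited to one consonant).
Each unlicensed consonant becomes the onset of a new syllable: /t/ → /to/, /p/ → /po/, /g/ → /go/, /f/ → /fo/, /d/ → /do/.

dutobɛpogobufodo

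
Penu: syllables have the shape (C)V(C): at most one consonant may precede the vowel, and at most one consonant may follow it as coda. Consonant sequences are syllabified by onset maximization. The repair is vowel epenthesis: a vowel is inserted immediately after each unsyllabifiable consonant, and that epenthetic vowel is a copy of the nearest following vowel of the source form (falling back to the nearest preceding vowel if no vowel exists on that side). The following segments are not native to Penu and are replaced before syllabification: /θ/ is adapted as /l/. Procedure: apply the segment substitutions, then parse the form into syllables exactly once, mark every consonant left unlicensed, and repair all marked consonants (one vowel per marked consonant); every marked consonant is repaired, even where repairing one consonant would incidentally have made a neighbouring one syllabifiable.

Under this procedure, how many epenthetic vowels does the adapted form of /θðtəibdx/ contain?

After substitution the input is /lðtəibdx/.
The unsyllabifiable consonants are /l/, /ð/, /d/, /x/; each receives one epenthetic vowel.

4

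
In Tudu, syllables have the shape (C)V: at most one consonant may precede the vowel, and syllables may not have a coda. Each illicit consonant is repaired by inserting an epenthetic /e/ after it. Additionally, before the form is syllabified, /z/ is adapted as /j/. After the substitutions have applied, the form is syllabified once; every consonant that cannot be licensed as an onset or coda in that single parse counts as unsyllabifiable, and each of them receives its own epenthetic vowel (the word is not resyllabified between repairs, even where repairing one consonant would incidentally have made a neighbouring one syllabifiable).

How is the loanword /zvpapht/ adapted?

Substitution: /z/ → /j/, giving /jvpapht/.
Under (C)V, the unsyllabifiable consonants are /j/, /v/, /p/, /h/, /t/ (no codas are permitted; onsets are limited to one consonant).
Inserting the epenthetic vowel yields /j/ → /je/, /v/ → /ve/, /p/ → /pe/, /h/ → /he/, /t/ → /te/.

jevepapehete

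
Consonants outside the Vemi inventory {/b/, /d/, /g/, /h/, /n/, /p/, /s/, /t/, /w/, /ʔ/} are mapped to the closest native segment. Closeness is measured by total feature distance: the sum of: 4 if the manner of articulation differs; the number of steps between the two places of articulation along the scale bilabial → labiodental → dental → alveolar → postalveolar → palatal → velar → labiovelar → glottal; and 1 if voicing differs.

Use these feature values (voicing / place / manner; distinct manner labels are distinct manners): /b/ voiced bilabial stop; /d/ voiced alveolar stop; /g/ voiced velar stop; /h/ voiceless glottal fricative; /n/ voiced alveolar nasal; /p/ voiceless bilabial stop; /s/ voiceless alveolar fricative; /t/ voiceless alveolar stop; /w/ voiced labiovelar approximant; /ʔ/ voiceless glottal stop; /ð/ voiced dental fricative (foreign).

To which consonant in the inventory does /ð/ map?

/s/ is closest: same manner (fricative), place distance 1 (dental→alveolar), voicing differs (+1); total 2. Next closest is /d/ at distance 5.

s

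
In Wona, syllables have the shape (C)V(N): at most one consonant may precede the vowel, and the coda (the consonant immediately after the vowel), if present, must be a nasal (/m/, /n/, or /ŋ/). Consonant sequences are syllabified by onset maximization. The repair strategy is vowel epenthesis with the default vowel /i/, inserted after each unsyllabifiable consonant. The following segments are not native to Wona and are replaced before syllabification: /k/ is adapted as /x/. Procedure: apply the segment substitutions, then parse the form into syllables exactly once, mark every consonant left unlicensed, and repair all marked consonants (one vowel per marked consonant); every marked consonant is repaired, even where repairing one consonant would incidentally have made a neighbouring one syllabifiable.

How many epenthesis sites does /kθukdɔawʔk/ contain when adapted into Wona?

After substitution the input is /xθuxdɔawʔx/.
The unsyllabifiable consonants are /x/, /x/, /w/, /ʔ/, /x/; each receives one epenthetic vowel.

5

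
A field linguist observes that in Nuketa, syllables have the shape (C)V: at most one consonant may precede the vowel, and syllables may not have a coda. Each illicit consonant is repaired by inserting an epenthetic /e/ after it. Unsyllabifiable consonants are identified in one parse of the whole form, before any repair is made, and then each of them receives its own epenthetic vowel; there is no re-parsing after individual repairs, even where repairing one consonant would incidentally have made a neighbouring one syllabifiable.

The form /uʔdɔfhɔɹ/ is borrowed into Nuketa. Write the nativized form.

Syllabifying with onset maximization leaves /ʔ/, /f/, /ɹ/ stranded (no codas are permitted; onsets are limited to one consonant).
Epenthesis after each stranded consonant: /ʔ/ → /ʔe/, /f/ → /fe/, /ɹ/ → /ɹe/.

uʔedɔfehɔɹe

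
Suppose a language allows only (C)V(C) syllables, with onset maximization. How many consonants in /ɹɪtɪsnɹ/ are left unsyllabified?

Syllabifying with onset maximization leaves /n/, /ɹ/ stranded (at most one coda consonant is licensed; onsets are limited to one consonant).

2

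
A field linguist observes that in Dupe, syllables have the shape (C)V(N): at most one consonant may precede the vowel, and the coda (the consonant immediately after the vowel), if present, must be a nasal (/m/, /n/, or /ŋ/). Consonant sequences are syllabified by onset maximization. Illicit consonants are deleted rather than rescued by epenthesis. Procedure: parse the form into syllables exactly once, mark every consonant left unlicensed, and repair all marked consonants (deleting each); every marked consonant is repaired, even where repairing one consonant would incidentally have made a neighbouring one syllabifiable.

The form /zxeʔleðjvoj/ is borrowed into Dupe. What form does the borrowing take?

xelevo

The consonants /z/, /ʔ/, /ð/, /j/, /j/ cannot be parsed into a legal (C)V(N) syllable (only a nasal (/m/, /n/, or /ŋ/) is licensed in coda position; onsets are limited to one consonant).
Deleting the stranded consonants removes /z/, /ʔ/, /ð/, /j/, /j/.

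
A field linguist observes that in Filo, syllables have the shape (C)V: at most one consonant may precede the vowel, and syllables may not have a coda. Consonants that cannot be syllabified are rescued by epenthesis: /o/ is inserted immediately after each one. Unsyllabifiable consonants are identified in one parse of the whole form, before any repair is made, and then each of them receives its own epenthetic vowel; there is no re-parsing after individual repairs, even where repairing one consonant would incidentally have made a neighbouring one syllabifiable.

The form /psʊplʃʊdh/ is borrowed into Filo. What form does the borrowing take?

The consonants /p/, /p/, /l/, /d/, /h/ cannot be parsed into a legal (C)V syllable (no codas are permitted; onsets are limited to one consonant).
Each unlicensed consonant becomes the onset of a new syllable: /p/ → /po/, /p/ → /po/, /l/ → /lo/, /d/ → /do/, /h/ → /ho/.

posʊpoloʃʊdoho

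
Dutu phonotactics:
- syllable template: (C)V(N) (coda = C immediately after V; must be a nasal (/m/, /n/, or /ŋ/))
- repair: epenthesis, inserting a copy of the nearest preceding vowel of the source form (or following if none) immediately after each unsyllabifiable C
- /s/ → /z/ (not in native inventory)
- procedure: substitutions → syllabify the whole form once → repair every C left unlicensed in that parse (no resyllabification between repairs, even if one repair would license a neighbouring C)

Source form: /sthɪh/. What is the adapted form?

Substitution: /s/ → /z/, giving /zthɪh/.
Syllabifying with onset maximization leaves /z/, /t/, /h/ stranded (only a nasal (/m/, /n/, or /ŋ/) is licensed in coda position; onsets are limited to one consonant).
Each unlicensed consonant becomes the onset of a new syllable: /z/ → /zɪ/, /t/ → /tɪ/, /h/ → /hɪ/.

zɪtɪhɪhɪ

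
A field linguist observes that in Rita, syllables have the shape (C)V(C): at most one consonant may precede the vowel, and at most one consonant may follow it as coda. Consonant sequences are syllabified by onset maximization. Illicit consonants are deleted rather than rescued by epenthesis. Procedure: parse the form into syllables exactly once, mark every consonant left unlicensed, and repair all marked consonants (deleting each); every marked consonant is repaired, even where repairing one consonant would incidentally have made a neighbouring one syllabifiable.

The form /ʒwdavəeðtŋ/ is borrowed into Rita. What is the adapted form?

Syllabifying with onset maximization leaves /ʒ/, /w/, /t/, /ŋ/ stranded (at most one coda consonant is licensed; onsets are limited to one consonant).
Deletion applies to /ʒ/, /w/, /t/, /ŋ/.

davəeð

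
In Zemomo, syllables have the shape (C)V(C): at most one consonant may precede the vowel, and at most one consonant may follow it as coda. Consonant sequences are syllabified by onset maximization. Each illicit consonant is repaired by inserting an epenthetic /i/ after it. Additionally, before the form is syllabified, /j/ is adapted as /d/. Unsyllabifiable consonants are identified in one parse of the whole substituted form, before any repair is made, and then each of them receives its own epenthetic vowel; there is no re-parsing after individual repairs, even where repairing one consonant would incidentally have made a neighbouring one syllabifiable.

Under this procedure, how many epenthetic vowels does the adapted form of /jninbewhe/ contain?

1

After substitution the input is /dninbewhe/.
The unsyllabifiable consonants are /d/; each receives one epenthetic vowel.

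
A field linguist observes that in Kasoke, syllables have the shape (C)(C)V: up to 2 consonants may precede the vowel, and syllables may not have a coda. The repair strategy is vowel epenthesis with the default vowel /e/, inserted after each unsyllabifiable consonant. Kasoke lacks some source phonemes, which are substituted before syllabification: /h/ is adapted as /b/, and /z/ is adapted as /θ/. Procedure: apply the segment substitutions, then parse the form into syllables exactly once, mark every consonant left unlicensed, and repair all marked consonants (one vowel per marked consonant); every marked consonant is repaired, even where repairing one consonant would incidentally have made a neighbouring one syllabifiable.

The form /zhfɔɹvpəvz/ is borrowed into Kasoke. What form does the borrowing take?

Substitution: /z/ → /θ/, /h/ → /b/, giving /θbfɔɹvpəvθ/.
Syllabifying with onset maximization leaves /θ/, /ɹ/, /v/, /θ/ stranded (no codas are permitted; onsets may contain at most 2 consonants).
Each unlicensed consonant becomes the onset of a new syllable: /θ/ → /θe/, /ɹ/ → /ɹe/, /v/ → /ve/, /θ/ → /θe/.

θebfɔɹevpəveθe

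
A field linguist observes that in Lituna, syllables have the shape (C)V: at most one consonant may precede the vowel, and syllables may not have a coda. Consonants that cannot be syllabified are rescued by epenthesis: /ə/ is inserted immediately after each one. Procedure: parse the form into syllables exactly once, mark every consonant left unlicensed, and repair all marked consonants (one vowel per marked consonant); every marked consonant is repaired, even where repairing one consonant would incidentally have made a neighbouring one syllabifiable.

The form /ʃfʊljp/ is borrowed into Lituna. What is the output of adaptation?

ʃəfʊləjəpə

The consonants /ʃ/, /l/, /j/, /p/ cannot be parsed into a legal (C)V syllable (no codas are permitted; onsets are limited to one consonant).
Inserting the epenthetic vowel yields /ʃ/ → /ʃə/, /l/ → /lə/, /j/ → /jə/, /p/ → /pə/.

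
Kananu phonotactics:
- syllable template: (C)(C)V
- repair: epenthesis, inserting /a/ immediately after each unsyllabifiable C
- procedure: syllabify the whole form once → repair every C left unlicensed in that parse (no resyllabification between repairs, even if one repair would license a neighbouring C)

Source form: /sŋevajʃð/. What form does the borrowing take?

Syllabifying with onset maximization leaves /j/, /ʃ/, /ð/ stranded (no codas are permitted; onsets may contain at most 2 consonants).
Epenthesis after each stranded consonant: /j/ → /ja/, /ʃ/ → /ʃa/, /ð/ → /ða/.

sŋevajaʃaða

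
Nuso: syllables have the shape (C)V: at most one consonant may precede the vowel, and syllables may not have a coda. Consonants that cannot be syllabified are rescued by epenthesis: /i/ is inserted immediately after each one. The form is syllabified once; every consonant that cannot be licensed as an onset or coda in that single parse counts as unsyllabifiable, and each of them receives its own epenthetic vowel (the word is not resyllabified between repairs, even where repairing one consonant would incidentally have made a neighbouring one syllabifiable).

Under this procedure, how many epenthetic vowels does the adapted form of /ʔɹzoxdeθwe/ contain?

4

The unsyllabifiable consonants are /ʔ/, /ɹ/, /x/, /θ/; each receives one epenthetic vowel.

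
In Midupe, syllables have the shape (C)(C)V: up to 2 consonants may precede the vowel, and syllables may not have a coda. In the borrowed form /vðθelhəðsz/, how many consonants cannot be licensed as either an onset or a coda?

4

The consonants /v/, /ð/, /s/, /z/ cannot be parsed into a legal (C)(C)V syllable (no codas are permitted; onsets may contain at most 2 consonants).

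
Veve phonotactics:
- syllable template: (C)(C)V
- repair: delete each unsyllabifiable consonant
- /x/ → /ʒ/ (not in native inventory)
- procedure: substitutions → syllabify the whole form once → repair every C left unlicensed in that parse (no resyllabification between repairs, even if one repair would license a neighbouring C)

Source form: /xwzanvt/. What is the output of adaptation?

Substitution: /x/ → /ʒ/, giving /ʒwzanvt/.
Under (C)(C)V, the unsyllabifiable consonants are /ʒ/, /n/, /v/, /t/ (no codas are permitted; onsets may contain at most 2 consonants).
Deletion applies to /ʒ/, /n/, /v/, /t/.

wza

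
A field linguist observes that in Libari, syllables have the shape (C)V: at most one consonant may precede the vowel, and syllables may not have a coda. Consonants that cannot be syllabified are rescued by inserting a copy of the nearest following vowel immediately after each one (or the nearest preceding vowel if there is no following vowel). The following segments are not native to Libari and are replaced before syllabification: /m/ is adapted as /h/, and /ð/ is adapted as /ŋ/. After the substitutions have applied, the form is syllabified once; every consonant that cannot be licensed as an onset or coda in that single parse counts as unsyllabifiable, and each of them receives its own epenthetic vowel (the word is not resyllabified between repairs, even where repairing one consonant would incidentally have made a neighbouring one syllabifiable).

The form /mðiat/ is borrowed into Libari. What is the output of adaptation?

Substitution: /m/ → /h/, /ð/ → /ŋ/, giving /hŋiat/.
Under (C)V, the unsyllabifiable consonants are /h/, /t/ (no codas are permitted; onsets are limited to one consonant).
Epenthesis after each stranded consonant: /h/ → /hi/, /t/ → /ta/.

hiŋiata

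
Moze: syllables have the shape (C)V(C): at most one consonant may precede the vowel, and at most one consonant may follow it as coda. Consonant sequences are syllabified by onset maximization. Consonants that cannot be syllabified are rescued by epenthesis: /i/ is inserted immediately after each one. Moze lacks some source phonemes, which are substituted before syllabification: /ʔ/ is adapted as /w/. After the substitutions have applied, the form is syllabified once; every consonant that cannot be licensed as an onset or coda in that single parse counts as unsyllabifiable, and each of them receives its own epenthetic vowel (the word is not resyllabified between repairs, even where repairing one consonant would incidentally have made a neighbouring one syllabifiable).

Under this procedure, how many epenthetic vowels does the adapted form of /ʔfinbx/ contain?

3

After substitution the input is /wfinbx/.
The unsyllabifiable consonants are /w/, /b/, /x/; each receives one epenthetic vowel.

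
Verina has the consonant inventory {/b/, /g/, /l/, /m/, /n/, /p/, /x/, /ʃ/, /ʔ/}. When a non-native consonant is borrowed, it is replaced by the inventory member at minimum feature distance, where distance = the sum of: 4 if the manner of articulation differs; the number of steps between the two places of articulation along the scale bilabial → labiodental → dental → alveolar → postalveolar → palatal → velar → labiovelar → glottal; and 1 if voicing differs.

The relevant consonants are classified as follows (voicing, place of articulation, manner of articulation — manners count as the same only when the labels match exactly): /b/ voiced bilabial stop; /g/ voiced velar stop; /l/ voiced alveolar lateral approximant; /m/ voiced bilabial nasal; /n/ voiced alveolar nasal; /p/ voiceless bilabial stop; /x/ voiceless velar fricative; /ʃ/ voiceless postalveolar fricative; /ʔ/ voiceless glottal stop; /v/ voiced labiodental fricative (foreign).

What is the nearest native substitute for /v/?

ʃ

/ʃ/ is closest: same manner (fricative), place distance 3 (labiodental→postalveolar), voicing differs (+1); total 4. Next closest is /b/ at distance 5.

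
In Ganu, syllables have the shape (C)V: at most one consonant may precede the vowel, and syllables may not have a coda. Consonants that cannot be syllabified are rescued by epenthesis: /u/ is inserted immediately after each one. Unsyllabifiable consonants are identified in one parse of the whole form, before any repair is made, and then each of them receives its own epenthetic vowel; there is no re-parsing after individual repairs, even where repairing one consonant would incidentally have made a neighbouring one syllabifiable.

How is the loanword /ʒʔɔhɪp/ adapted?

ʒuʔɔhɪpu

Under (C)V, the unsyllabifiable consonants are /ʒ/, /p/ (no codas are permitted; onsets are limited to one consonant).
Each unlicensed consonant becomes the onset of a new syllable: /ʒ/ → /ʒu/, /p/ → /pu/.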